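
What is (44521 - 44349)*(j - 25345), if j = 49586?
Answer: 4169452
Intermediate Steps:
(44521 - 44349)*(j - 25345) = (44521 - 44349)*(49586 - 25345) = 172*24241 = 4169452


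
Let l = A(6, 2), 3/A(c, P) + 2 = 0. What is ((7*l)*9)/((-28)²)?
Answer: -27/224 ≈ -0.12054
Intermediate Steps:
A(c, P) = -3/2 (A(c, P) = 3/(-2 + 0) = 3/(-2) = 3*(-½) = -3/2)
l = -3/2 ≈ -1.5000
((7*l)*9)/((-28)²) = ((7*(-3/2))*9)/((-28)²) = -21/2*9/784 = -189/2*1/784 = -27/224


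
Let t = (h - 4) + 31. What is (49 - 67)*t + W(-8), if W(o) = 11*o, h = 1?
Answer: -592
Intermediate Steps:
t = 28 (t = (1 - 4) + 31 = -3 + 31 = 28)
(49 - 67)*t + W(-8) = (49 - 67)*28 + 11*(-8) = -18*28 - 88 = -504 - 88 = -592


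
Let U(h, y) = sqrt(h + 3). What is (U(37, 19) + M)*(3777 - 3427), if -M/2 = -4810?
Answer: 3367000 + 700*sqrt(10) ≈ 3.3692e+6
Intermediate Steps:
M = 9620 (M = -2*(-4810) = 9620)
U(h, y) = sqrt(3 + h)
(U(37, 19) + M)*(3777 - 3427) = (sqrt(3 + 37) + 9620)*(3777 - 3427) = (sqrt(40) + 9620)*350 = (2*sqrt(10) + 9620)*350 = (9620 + 2*sqrt(10))*350 = 3367000 + 700*sqrt(10)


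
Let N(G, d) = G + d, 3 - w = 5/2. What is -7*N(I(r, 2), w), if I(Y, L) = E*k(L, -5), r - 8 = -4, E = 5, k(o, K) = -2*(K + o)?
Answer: -427/2 ≈ -213.50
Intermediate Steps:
k(o, K) = -2*K - 2*o
w = ½ (w = 3 - 5/2 = ½ ≈ 0.50000)
r = 4 (r = 8 - 4 = 4)
I(Y, L) = 50 - 10*L (I(Y, L) = 5*(-2*(-5) - 2*L) = 5*(10 - 2*L) = 50 - 10*L)
-7*N(I(r, 2), w) = -7*((50 - 10*2) + ½) = -7*((50 - 20) + ½) = -7*(30 + ½) = -7*61/2 = -427/2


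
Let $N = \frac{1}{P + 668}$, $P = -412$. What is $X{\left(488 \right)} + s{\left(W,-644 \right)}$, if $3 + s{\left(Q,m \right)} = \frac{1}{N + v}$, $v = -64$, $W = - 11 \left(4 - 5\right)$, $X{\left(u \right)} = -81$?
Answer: $- \frac{1376428}{16383} \approx -84.016$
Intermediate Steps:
$W = 11$ ($W = \left(-11\right) \left(-1\right) = 11$)
$N = \frac{1}{256}$ ($N = \frac{1}{-412 + 668} = \frac{1}{256} \approx 0.0039063$)
$s{\left(Q,m \right)} = - \frac{49405}{16383}$ ($s{\left(Q,m \right)} = -3 + \frac{1}{\frac{1}{256} - 64} = -3 + \frac{1}{- \frac{16383}{256}} = -3 - \frac{256}{16383} = - \frac{49405}{16383}$)
$X{\left(488 \right)} + s{\left(W,-644 \right)} = -81 - \frac{49405}{16383} = - \frac{1376428}{16383}$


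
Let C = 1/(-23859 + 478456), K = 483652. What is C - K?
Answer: -219866748243/454597 ≈ -4.8365e+5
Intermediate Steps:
C = 1/454597 ≈ 2.1998e-6
C - K = 1/454597 - 1*483652 = 1/454597 - 483652 = -219866748243/454597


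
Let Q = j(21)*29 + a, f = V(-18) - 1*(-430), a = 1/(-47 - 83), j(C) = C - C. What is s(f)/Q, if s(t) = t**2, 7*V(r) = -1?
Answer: -1177030530/49 ≈ -2.4021e+7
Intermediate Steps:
j(C) = 0
V(r) = -1/7 (V(r) = (1/7)*(-1) = -1/7)
a = -1/130 (a = 1/(-130) = -1/130 ≈ -0.0076923)
f = 3009/7 (f = -1/7 - 1*(-430) = -1/7 + 430 = 3009/7 ≈ 429.86)
Q = -1/130 (Q = 0*29 - 1/130 = 0 - 1/130 = -1/130 ≈ -0.0076923)
s(f)/Q = (3009/7)**2/(-1/130) = (9054081/49)*(-130) = -1177030530/49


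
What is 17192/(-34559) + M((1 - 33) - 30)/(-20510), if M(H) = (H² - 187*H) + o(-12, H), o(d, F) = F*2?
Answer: -62988889/50628935 ≈ -1.2441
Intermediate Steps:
o(d, F) = 2*F
M(H) = H² - 185*H (M(H) = (H² - 187*H) + 2*H = H² - 185*H)
17192/(-34559) + M((1 - 33) - 30)/(-20510) = 17192/(-34559) + (((1 - 33) - 30)*(-185 + ((1 - 33) - 30)))/(-20510) = 17192*(-1/34559) + ((-32 - 30)*(-185 + (-32 - 30)))*(-1/20510) = -2456/4937 - 62*(-185 - 62)*(-1/20510) = -2456/4937 - 62*(-247)*(-1/20510) = -2456/4937 + 15314*(-1/20510) = -2456/4937 - 7657/10255 = -62988889/50628935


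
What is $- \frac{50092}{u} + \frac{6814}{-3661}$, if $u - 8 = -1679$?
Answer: $\frac{172000618}{6117531} \approx 28.116$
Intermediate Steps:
$u = -1671$ ($u = 8 - 1679 = -1671$)
$- \frac{50092}{u} + \frac{6814}{-3661} = - \frac{50092}{-1671} + \frac{6814}{-3661} = \left(-50092\right) \left(- \frac{1}{1671}\right) + 6814 \left(- \frac{1}{3661}\right) = \frac{50092}{1671} - \frac{6814}{3661} = \frac{172000618}{6117531}$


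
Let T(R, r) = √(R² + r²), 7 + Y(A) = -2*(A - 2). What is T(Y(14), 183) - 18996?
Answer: -18996 + 5*√1378 ≈ -18810.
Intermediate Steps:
Y(A) = -3 - 2*A (Y(A) = -7 - 2*(A - 2) = -7 - 2*(-2 + A) = -7 + (4 - 2*A) = -3 - 2*A)
T(Y(14), 183) - 18996 = √((-3 - 2*14)² + 183²) - 18996 = √((-3 - 28)² + 33489) - 18996 = √((-31)² + 33489) - 18996 = √(961 + 33489) - 18996 = √34450 - 18996 = 5*√1378 - 18996 = -18996 + 5*√1378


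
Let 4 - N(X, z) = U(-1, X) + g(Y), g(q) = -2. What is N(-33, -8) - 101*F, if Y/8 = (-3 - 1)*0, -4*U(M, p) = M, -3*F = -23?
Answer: -9223/12 ≈ -768.58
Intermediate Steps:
F = 23/3 (F = -⅓*(-23) = 23/3 ≈ 7.6667)
U(M, p) = -M/4
Y = 0 (Y = 8*((-3 - 1)*0) = 8*(-4*0) = 8*0 = 0)
N(X, z) = 23/4 (N(X, z) = 4 - (-¼*(-1) - 2) = 4 - (¼ - 2) = 4 - 1*(-7/4) = 4 + 7/4 = 23/4)
N(-33, -8) - 101*F = 23/4 - 101*23/3 = 23/4 - 2323/3 = -9223/12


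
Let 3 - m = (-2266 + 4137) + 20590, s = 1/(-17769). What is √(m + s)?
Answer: I*√7090829671107/17769 ≈ 149.86*I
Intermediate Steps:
s = -1/17769 ≈ -5.6278e-5
m = -22458 (m = 3 - ((-2266 + 4137) + 20590) = 3 - (1871 + 20590) = 3 - 1*22461 = 3 - 22461 = -22458)
√(m + s) = √(-22458 - 1/17769) = √(-399056203/17769) = I*√7090829671107/17769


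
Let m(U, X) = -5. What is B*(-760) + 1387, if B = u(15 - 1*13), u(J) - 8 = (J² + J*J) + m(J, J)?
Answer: -6973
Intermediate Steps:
u(J) = 3 + 2*J² (u(J) = 8 + ((J² + J*J) - 5) = 8 + ((J² + J²) - 5) = 8 + (2*J² - 5) = 8 + (-5 + 2*J²) = 3 + 2*J²)
B = 11 (B = 3 + 2*(15 - 1*13)² = 3 + 2*(15 - 13)² = 3 + 2*2² = 3 + 2*4 = 3 + 8 = 11)
B*(-760) + 1387 = 11*(-760) + 1387 = -8360 + 1387 = -6973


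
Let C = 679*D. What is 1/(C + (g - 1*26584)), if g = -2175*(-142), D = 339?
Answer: 1/512447 ≈ 1.9514e-6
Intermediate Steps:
C = 230181 (C = 679*339 = 230181)
g = 308850
1/(C + (g - 1*26584)) = 1/(230181 + (308850 - 1*26584)) = 1/(230181 + (308850 - 26584)) = 1/(230181 + 282266) = 1/512447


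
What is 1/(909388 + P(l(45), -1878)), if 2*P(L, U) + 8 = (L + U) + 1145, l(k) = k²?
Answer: 1/910030 ≈ 1.0989e-6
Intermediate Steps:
P(L, U) = 1137/2 + L/2 + U/2 (P(L, U) = -4 + ((L + U) + 1145)/2 = -4 + (1145 + L + U)/2 = -4 + (1145/2 + L/2 + U/2) = 1137/2 + L/2 + U/2)
1/(909388 + P(l(45), -1878)) = 1/(909388 + (1137/2 + (½)*45² + (½)*(-1878))) = 1/(909388 + (1137/2 + (½)*2025 - 939)) = 1/(909388 + (1137/2 + 2025/2 - 939)) = 1/(909388 + 642) = 1/910030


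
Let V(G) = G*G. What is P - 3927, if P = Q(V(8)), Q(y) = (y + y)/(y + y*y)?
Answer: -255253/65 ≈ -3927.0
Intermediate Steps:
V(G) = G²
Q(y) = 2*y/(y + y²) (Q(y) = (2*y)/(y + y²) = 2*y/(y + y²))
P = 2/65 (P = 2/(1 + 8²) = 2/(1 + 64) = 2/65 ≈ 0.030769)
P - 3927 = 2/65 - 3927 = -255253/65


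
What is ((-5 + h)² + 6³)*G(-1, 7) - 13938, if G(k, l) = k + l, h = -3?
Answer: -12258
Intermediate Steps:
((-5 + h)² + 6³)*G(-1, 7) - 13938 = ((-5 - 3)² + 6³)*(-1 + 7) - 13938 = ((-8)² + 216)*6 - 13938 = (64 + 216)*6 - 13938 = 280*6 - 13938 = 1680 - 13938 = -12258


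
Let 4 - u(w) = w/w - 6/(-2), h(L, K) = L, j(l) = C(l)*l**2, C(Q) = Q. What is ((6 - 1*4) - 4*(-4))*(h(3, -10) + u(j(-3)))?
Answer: 54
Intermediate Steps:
j(l) = l**3 (j(l) = l*l**2 = l**3)
u(w) = 0 (u(w) = 4 - (w/w - 6/(-2)) = 4 - (1 - 6*(-1/2)) = 4 - (1 + 3) = 4 - 1*4 = 4 - 4 = 0)
((6 - 1*4) - 4*(-4))*(h(3, -10) + u(j(-3))) = ((6 - 1*4) - 4*(-4))*(3 + 0) = ((6 - 4) + 16)*3 = (2 + 16)*3 = 18*3 = 54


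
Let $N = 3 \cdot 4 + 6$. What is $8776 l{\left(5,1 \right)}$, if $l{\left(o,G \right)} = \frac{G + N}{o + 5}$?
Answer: $\frac{83372}{5} \approx 16674.0$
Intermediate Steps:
$N = 18$ ($N = 12 + 6 = 18$)
$l{\left(o,G \right)} = \frac{18 + G}{5 + o}$ ($l{\left(o,G \right)} = \frac{G + 18}{o + 5} = \frac{18 + G}{5 + o}$)
$8776 l{\left(5,1 \right)} = 8776 \frac{18 + 1}{5 + 5} = 8776 \cdot \frac{1}{10} \cdot 19 = 8776 \cdot \frac{19}{10} = \frac{83372}{5}$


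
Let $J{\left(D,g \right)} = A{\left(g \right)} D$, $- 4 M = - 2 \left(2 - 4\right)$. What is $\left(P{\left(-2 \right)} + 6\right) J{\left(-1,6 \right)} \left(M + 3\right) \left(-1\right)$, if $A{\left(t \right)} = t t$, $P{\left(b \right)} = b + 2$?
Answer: $432$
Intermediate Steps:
$P{\left(b \right)} = 2 + b$
$M = -1$ ($M = - \frac{\left(-2\right) \left(2 - 4\right)}{4} = - \frac{\left(-2\right) \left(-2\right)}{4} = \left(- \frac{1}{4}\right) 4 = -1$)
$A{\left(t \right)} = t^{2}$
$J{\left(D,g \right)} = D g^{2}$ ($J{\left(D,g \right)} = g^{2} D = D g^{2}$)
$\left(P{\left(-2 \right)} + 6\right) J{\left(-1,6 \right)} \left(M + 3\right) \left(-1\right) = \left(\left(2 - 2\right) + 6\right) \left(- 6^{2}\right) \left(-1 + 3\right) \left(-1\right) = \left(0 + 6\right) \left(\left(-1\right) 36\right) 2 \left(-1\right) = 6 \left(-36\right) \left(-2\right) = \left(-216\right) \left(-2\right) = 432$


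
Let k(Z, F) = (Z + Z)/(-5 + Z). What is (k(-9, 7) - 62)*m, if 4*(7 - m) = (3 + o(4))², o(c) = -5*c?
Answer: 110925/28 ≈ 3961.6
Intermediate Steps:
k(Z, F) = 2*Z/(-5 + Z) (k(Z, F) = (2*Z)/(-5 + Z) = 2*Z/(-5 + Z))
m = -261/4 (m = 7 - (3 - 5*4)²/4 = 7 - (3 - 20)²/4 = 7 - ¼*(-17)² = 7 - ¼*289 = 7 - 289/4 = -261/4 ≈ -65.250)
(k(-9, 7) - 62)*m = (2*(-9)/(-5 - 9) - 62)*(-261/4) = (2*(-9)/(-14) - 62)*(-261/4) = (2*(-9)*(-1/14) - 62)*(-261/4) = (9/7 - 62)*(-261/4) = -425/7*(-261/4) = 110925/28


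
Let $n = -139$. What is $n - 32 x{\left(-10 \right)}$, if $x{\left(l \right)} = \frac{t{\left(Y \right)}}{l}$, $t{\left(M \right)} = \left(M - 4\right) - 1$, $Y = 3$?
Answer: $- \frac{727}{5} \approx -145.4$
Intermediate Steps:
$t{\left(M \right)} = -5 + M$ ($t{\left(M \right)} = \left(-4 + M\right) - 1 = -5 + M$)
$x{\left(l \right)} = - \frac{2}{l}$ ($x{\left(l \right)} = \frac{-5 + 3}{l} = - \frac{2}{l}$)
$n - 32 x{\left(-10 \right)} = -139 - 32 \left(- \frac{2}{-10}\right) = -139 - 32 \left(\left(-2\right) \left(- \frac{1}{10}\right)\right) = -139 - \frac{32}{5} = - \frac{727}{5}$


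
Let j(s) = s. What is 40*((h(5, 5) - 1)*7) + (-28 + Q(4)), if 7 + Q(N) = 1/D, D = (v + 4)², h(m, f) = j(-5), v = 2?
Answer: -61739/36 ≈ -1715.0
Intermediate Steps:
h(m, f) = -5
D = 36 (D = (2 + 4)² = 6² = 36)
Q(N) = -251/36 (Q(N) = -7 + 1/36 = -251/36)
40*((h(5, 5) - 1)*7) + (-28 + Q(4)) = 40*((-5 - 1)*7) + (-28 - 251/36) = 40*(-6*7) - 1259/36 = 40*(-42) - 1259/36 = -1680 - 1259/36 = -61739/36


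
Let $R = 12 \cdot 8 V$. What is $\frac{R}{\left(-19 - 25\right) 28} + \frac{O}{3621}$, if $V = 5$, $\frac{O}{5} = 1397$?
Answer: $\frac{429215}{278817} \approx 1.5394$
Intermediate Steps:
$O = 6985$ ($O = 5 \cdot 1397 = 6985$)
$R = 480$ ($R = 12 \cdot 8 \cdot 5 = 96 \cdot 5 = 480$)
$\frac{R}{\left(-19 - 25\right) 28} + \frac{O}{3621} = \frac{480}{\left(-19 - 25\right) 28} + \frac{6985}{3621} = \frac{480}{\left(-44\right) 28} + 6985 \cdot \frac{1}{3621} = \frac{480}{-1232} + \frac{6985}{3621} = 480 \left(- \frac{1}{1232}\right) + \frac{6985}{3621} = - \frac{30}{77} + \frac{6985}{3621} = \frac{429215}{278817}$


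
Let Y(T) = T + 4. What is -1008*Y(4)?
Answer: -8064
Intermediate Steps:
Y(T) = 4 + T
-1008*Y(4) = -1008*(4 + 4) = -1008*8 = -8064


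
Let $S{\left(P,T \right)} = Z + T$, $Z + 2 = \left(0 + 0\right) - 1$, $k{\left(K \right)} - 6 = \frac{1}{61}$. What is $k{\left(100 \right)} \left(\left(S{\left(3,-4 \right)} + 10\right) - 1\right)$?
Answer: $\frac{734}{61} \approx 12.033$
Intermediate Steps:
$k{\left(K \right)} = \frac{367}{61}$ ($k{\left(K \right)} = 6 + \frac{1}{61} = \frac{367}{61}$)
$Z = -3$ ($Z = -2 + \left(\left(0 + 0\right) - 1\right) = -2 + \left(0 - 1\right) = -2 - 1 = -3$)
$S{\left(P,T \right)} = -3 + T$
$k{\left(100 \right)} \left(\left(S{\left(3,-4 \right)} + 10\right) - 1\right) = \frac{367 \left(\left(\left(-3 - 4\right) + 10\right) - 1\right)}{61} = \frac{367 \left(\left(-7 + 10\right) - 1\right)}{61} = \frac{367 \left(3 - 1\right)}{61} = \frac{367}{61} \cdot 2 = \frac{734}{61}$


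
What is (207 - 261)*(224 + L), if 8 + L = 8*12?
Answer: -16848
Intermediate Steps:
L = 88 (L = -8 + 8*12 = -8 + 96 = 88)
(207 - 261)*(224 + L) = (207 - 261)*(224 + 88) = -54*312 = -16848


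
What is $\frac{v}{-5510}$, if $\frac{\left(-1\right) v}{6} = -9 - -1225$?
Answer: $\frac{192}{145} \approx 1.3241$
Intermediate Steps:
$v = -7296$ ($v = - 6 \left(-9 - -1225\right) = - 6 \left(-9 + 1225\right) = \left(-6\right) 1216 = -7296$)
$\frac{v}{-5510} = - \frac{7296}{-5510} = \left(-7296\right) \left(- \frac{1}{5510}\right) = \frac{192}{145}$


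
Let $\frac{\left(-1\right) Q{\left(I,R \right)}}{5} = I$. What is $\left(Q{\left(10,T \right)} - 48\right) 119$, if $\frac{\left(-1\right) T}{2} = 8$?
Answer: $-11662$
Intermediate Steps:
$T = -16$ ($T = \left(-2\right) 8 = -16$)
$Q{\left(I,R \right)} = - 5 I$
$\left(Q{\left(10,T \right)} - 48\right) 119 = \left(\left(-5\right) 10 - 48\right) 119 = \left(-50 - 48\right) 119 = \left(-98\right) 119 = -11662$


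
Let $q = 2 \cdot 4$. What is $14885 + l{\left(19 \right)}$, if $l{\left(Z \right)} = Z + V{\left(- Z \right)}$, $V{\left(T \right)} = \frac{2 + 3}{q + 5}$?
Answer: $\frac{193757}{13} \approx 14904.0$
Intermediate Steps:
$q = 8$
$V{\left(T \right)} = \frac{5}{13}$ ($V{\left(T \right)} = \frac{2 + 3}{8 + 5} = \frac{5}{13}$)
$l{\left(Z \right)} = \frac{5}{13} + Z$ ($l{\left(Z \right)} = Z + \frac{5}{13} = \frac{5}{13} + Z$)
$14885 + l{\left(19 \right)} = 14885 + \left(\frac{5}{13} + 19\right) = 14885 + \frac{252}{13} = \frac{193757}{13}$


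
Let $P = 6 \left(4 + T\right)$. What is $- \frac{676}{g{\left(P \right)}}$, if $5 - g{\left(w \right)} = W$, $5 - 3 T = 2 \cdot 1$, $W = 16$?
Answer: $\frac{676}{11} \approx 61.455$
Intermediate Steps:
$T = 1$ ($T = \frac{5}{3} - \frac{2 \cdot 1}{3} = \frac{5}{3} - \frac{2}{3} = 1$)
$P = 30$ ($P = 6 \left(4 + 1\right) = 6 \cdot 5 = 30$)
$g{\left(w \right)} = -11$ ($g{\left(w \right)} = 5 - 16 = -11$)
$- \frac{676}{g{\left(P \right)}} = - \frac{676}{-11} = \left(-676\right) \left(- \frac{1}{11}\right) = \frac{676}{11}$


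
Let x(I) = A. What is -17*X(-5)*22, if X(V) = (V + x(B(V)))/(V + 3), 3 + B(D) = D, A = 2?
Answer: -561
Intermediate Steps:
B(D) = -3 + D
x(I) = 2
X(V) = (2 + V)/(3 + V) (X(V) = (V + 2)/(V + 3) = (2 + V)/(3 + V))
-17*X(-5)*22 = -17*(2 - 5)/(3 - 5)*22 = -17*(-3)/(-2)*22 = -(-17)*(-3)/2*22 = -17*3/2*22 = -51/2*22 = -561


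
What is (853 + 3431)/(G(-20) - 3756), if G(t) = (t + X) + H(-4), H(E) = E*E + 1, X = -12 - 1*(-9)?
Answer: -238/209 ≈ -1.1388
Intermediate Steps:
X = -3 (X = -12 + 9 = -3)
H(E) = 1 + E**2 (H(E) = E**2 + 1 = 1 + E**2)
G(t) = 14 + t (G(t) = (t - 3) + (1 + (-4)**2) = (-3 + t) + (1 + 16) = (-3 + t) + 17 = 14 + t)
(853 + 3431)/(G(-20) - 3756) = (853 + 3431)/((14 - 20) - 3756) = 4284/(-6 - 3756) = 4284/(-3762) = 4284*(-1/3762) = -238/209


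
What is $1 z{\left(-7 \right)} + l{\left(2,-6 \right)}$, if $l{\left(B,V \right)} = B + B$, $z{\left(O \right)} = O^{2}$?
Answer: $53$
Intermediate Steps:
$l{\left(B,V \right)} = 2 B$
$1 z{\left(-7 \right)} + l{\left(2,-6 \right)} = 1 \left(-7\right)^{2} + 2 \cdot 2 = 1 \cdot 49 + 4 = 49 + 4 = 53$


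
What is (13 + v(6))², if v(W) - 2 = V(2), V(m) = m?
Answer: 289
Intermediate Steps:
v(W) = 4 (v(W) = 2 + 2 = 4)
(13 + v(6))² = (13 + 4)² = 17² = 289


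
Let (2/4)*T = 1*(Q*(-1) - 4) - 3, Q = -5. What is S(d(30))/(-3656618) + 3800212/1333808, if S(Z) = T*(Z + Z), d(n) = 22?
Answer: 248145684879/87093327524 ≈ 2.8492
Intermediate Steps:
T = -4 (T = 2*(1*(-5*(-1) - 4) - 3) = 2*(1*(5 - 4) - 3) = 2*(1*1 - 3) = 2*(1 - 3) = 2*(-2) = -4)
S(Z) = -8*Z (S(Z) = -4*(Z + Z) = -8*Z)
S(d(30))/(-3656618) + 3800212/1333808 = -8*22/(-3656618) + 3800212/1333808 = -176*(-1/3656618) + 3800212*(1/1333808) = 88/1828309 + 950053/333452 = 248145684879/87093327524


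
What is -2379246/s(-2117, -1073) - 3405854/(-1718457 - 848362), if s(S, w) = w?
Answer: 210715459304/94972303 ≈ 2218.7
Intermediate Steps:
-2379246/s(-2117, -1073) - 3405854/(-1718457 - 848362) = -2379246/(-1073) - 3405854/(-1718457 - 848362) = -2379246*(-1/1073) - 3405854/(-2566819) = 2379246/1073 - 3405854*(-1/2566819) = 2379246/1073 + 3405854/2566819 = 210715459304/94972303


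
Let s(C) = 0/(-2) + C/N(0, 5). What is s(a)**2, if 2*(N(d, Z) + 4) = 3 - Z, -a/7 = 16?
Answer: 12544/25 ≈ 501.76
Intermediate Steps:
a = -112 (a = -7*16 = -112)
N(d, Z) = -5/2 - Z/2 (N(d, Z) = -4 + (3 - Z)/2 = -4 + (3/2 - Z/2) = -5/2 - Z/2)
s(C) = -C/5 (s(C) = 0/(-2) + C/(-5/2 - 1/2*5) = 0*(-1/2) + C/(-5/2 - 5/2) = 0 + C/(-5) = 0 + C*(-1/5) = 0 - C/5 = -C/5)
s(a)**2 = (-1/5*(-112))**2 = (112/5)**2 = 12544/25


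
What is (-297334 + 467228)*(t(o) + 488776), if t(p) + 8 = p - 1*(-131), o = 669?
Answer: 83174665792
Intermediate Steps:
t(p) = 123 + p (t(p) = -8 + (p - 1*(-131)) = -8 + (p + 131) = -8 + (131 + p) = 123 + p)
(-297334 + 467228)*(t(o) + 488776) = (-297334 + 467228)*((123 + 669) + 488776) = 169894*(792 + 488776) = 169894*489568 = 83174665792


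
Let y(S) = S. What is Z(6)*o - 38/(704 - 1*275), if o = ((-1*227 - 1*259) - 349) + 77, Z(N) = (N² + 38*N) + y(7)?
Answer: -88124360/429 ≈ -2.0542e+5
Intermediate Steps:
Z(N) = 7 + N² + 38*N (Z(N) = (N² + 38*N) + 7 = 7 + N² + 38*N)
o = -758 (o = ((-227 - 259) - 349) + 77 = (-486 - 349) + 77 = -835 + 77 = -758)
Z(6)*o - 38/(704 - 1*275) = (7 + 6² + 38*6)*(-758) - 38/(704 - 1*275) = (7 + 36 + 228)*(-758) - 38/(704 - 275) = 271*(-758) - 38/429 = -205418 - 38*1/429 = -205418 - 38/429 = -88124360/429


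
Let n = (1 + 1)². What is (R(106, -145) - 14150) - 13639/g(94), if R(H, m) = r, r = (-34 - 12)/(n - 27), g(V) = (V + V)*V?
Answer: -250037095/17672 ≈ -14149.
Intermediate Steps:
n = 4 (n = 2² = 4)
g(V) = 2*V² (g(V) = (2*V)*V = 2*V²)
r = 2 (r = (-34 - 12)/(4 - 27) = -46/(-23) = -46*(-1/23) = 2)
R(H, m) = 2
(R(106, -145) - 14150) - 13639/g(94) = (2 - 14150) - 13639/(2*94²) = -14148 - 13639/(2*8836) = -14148 - 13639/17672 = -250037095/17672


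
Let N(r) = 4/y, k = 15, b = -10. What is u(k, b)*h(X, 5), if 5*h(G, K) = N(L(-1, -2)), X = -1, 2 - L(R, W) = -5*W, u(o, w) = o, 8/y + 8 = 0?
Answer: -12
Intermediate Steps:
y = -1 (y = 8/(-8 + 0) = 8/(-8) = 8*(-1/8) = -1)
L(R, W) = 2 + 5*W (L(R, W) = 2 - (-5)*W = 2 + 5*W)
N(r) = -4 (N(r) = 4/(-1) = 4*(-1) = -4)
h(G, K) = -4/5 (h(G, K) = (1/5)*(-4) = -4/5)
u(k, b)*h(X, 5) = 15*(-4/5) = -12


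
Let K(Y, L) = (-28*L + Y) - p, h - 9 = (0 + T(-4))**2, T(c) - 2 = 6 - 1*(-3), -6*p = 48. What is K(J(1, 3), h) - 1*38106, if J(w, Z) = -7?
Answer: -41745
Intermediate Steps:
p = -8 (p = -1/6*48 = -8)
T(c) = 11 (T(c) = 2 + (6 - 1*(-3)) = 2 + (6 + 3) = 2 + 9 = 11)
h = 130 (h = 9 + (0 + 11)**2 = 9 + 11**2 = 9 + 121 = 130)
K(Y, L) = 8 + Y - 28*L (K(Y, L) = (-28*L + Y) - 1*(-8) = (Y - 28*L) + 8 = 8 + Y - 28*L)
K(J(1, 3), h) - 1*38106 = (8 - 7 - 28*130) - 1*38106 = (8 - 7 - 3640) - 38106 = -3639 - 38106 = -41745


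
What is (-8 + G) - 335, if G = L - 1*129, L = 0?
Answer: -472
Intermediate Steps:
G = -129 (G = 0 - 1*129 = 0 - 129 = -129)
(-8 + G) - 335 = (-8 - 129) - 335 = -137 - 335 = -472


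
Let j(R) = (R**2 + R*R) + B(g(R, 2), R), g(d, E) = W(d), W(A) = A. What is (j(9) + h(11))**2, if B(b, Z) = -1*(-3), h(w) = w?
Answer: 30976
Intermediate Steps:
g(d, E) = d
B(b, Z) = 3
j(R) = 3 + 2*R**2 (j(R) = (R**2 + R*R) + 3 = (R**2 + R**2) + 3 = 2*R**2 + 3 = 3 + 2*R**2)
(j(9) + h(11))**2 = ((3 + 2*9**2) + 11)**2 = ((3 + 2*81) + 11)**2 = ((3 + 162) + 11)**2 = (165 + 11)**2 = 176**2 = 30976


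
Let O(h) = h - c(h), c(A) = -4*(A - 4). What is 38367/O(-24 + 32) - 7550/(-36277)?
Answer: 464006953/290216 ≈ 1598.8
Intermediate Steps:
c(A) = 16 - 4*A (c(A) = -4*(-4 + A) = 16 - 4*A)
O(h) = -16 + 5*h (O(h) = h - (16 - 4*h) = h + (-16 + 4*h) = -16 + 5*h)
38367/O(-24 + 32) - 7550/(-36277) = 38367/(-16 + 5*(-24 + 32)) - 7550/(-36277) = 38367/(-16 + 5*8) - 7550*(-1/36277) = 38367/(-16 + 40) + 7550/36277 = 38367/24 + 7550/36277 = 38367*(1/24) + 7550/36277 = 12789/8 + 7550/36277 = 464006953/290216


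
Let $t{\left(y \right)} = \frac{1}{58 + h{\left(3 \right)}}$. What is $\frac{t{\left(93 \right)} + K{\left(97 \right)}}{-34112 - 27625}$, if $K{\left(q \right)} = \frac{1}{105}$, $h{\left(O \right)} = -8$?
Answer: $- \frac{31}{64823850} \approx -4.7822 \cdot 10^{-7}$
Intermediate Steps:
$K{\left(q \right)} = \frac{1}{105}$
$t{\left(y \right)} = \frac{1}{50}$ ($t{\left(y \right)} = \frac{1}{58 - 8} = \frac{1}{50}$)
$\frac{t{\left(93 \right)} + K{\left(97 \right)}}{-34112 - 27625} = \frac{\frac{1}{50} + \frac{1}{105}}{-34112 - 27625} = \frac{31}{1050 \left(-61737\right)} = \frac{31}{1050} \left(- \frac{1}{61737}\right) = - \frac{31}{64823850}$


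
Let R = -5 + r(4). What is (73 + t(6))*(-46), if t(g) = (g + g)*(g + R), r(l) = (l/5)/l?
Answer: -20102/5 ≈ -4020.4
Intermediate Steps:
r(l) = ⅕ (r(l) = (l*(⅕))/l = (l/5)/l = ⅕)
R = -24/5 (R = -5 + ⅕ = -24/5 ≈ -4.8000)
t(g) = 2*g*(-24/5 + g) (t(g) = (g + g)*(g - 24/5) = (2*g)*(-24/5 + g) = 2*g*(-24/5 + g))
(73 + t(6))*(-46) = (73 + (⅖)*6*(-24 + 5*6))*(-46) = (73 + (⅖)*6*(-24 + 30))*(-46) = (73 + (⅖)*6*6)*(-46) = (73 + 72/5)*(-46) = (437/5)*(-46) = -20102/5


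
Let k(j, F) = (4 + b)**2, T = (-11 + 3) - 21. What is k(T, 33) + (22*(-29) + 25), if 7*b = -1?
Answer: -29308/49 ≈ -598.12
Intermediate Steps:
b = -1/7 (b = (1/7)*(-1) = -1/7 ≈ -0.14286)
T = -29 (T = -8 - 21 = -29)
k(j, F) = 729/49 (k(j, F) = (4 - 1/7)**2 = (27/7)**2 = 729/49)
k(T, 33) + (22*(-29) + 25) = 729/49 + (22*(-29) + 25) = 729/49 + (-638 + 25) = 729/49 - 613 = -29308/49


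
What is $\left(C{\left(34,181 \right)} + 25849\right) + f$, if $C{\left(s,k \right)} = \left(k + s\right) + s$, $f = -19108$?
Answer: $6990$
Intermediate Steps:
$C{\left(s,k \right)} = k + 2 s$
$\left(C{\left(34,181 \right)} + 25849\right) + f = \left(\left(181 + 2 \cdot 34\right) + 25849\right) - 19108 = \left(\left(181 + 68\right) + 25849\right) - 19108 = \left(249 + 25849\right) - 19108 = 26098 - 19108 = 6990$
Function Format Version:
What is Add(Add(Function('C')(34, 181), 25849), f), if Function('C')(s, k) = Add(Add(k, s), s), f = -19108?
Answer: 6990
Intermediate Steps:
Function('C')(s, k) = Add(k, Mul(2, s))
Add(Add(Function('C')(34, 181), 25849), f) = Add(Add(Add(181, Mul(2, 34)), 25849), -19108) = Add(Add(Add(181, 68), 25849), -19108) = Add(Add(249, 25849), -19108) = Add(26098, -19108) = 6990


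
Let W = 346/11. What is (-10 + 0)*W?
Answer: -3460/11 ≈ -314.55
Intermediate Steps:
W = 346/11 (W = 346*(1/11) = 346/11 ≈ 31.455)
(-10 + 0)*W = (-10 + 0)*(346/11) = -10*346/11 = -3460/11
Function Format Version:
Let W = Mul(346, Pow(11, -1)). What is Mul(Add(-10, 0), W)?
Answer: Rational(-3460, 11) ≈ -314.55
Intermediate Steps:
W = Rational(346, 11) (W = Mul(346, Rational(1, 11)) = Rational(346, 11) ≈ 31.455)
Mul(Add(-10, 0), W) = Mul(Add(-10, 0), Rational(346, 11)) = Mul(-10, Rational(346, 11)) = Rational(-3460, 11)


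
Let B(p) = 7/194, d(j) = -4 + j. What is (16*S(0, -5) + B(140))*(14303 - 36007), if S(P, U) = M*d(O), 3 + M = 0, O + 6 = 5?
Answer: -505345084/97 ≈ -5.2097e+6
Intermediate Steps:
O = -1 (O = -6 + 5 = -1)
M = -3 (M = -3 + 0 = -3)
S(P, U) = 15 (S(P, U) = -3*(-4 - 1) = -3*(-5) = 15)
B(p) = 7/194 (B(p) = 7*(1/194) = 7/194)
(16*S(0, -5) + B(140))*(14303 - 36007) = (16*15 + 7/194)*(14303 - 36007) = (240 + 7/194)*(-21704) = (46567/194)*(-21704) = -505345084/97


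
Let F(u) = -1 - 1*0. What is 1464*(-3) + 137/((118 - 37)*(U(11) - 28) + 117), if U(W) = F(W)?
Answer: -9803081/2232 ≈ -4392.1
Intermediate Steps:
F(u) = -1 (F(u) = -1 + 0 = -1)
U(W) = -1
1464*(-3) + 137/((118 - 37)*(U(11) - 28) + 117) = 1464*(-3) + 137/((118 - 37)*(-1 - 28) + 117) = -4392 + 137/(81*(-29) + 117) = -4392 + 137/(-2349 + 117) = -4392 + 137/(-2232) = -4392 + 137*(-1/2232) = -4392 - 137/2232 = -9803081/2232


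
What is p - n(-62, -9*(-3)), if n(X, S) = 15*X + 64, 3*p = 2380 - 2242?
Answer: 912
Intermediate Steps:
p = 46 (p = (2380 - 2242)/3 = (⅓)*138 = 46)
n(X, S) = 64 + 15*X
p - n(-62, -9*(-3)) = 46 - (64 + 15*(-62)) = 46 - (64 - 930) = 46 - 1*(-866) = 46 + 866 = 912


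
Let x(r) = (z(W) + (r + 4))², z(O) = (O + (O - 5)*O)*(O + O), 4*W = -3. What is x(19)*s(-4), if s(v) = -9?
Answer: -2873025/1024 ≈ -2805.7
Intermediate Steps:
W = -¾ (W = (¼)*(-3) = -¾ ≈ -0.75000)
z(O) = 2*O*(O + O*(-5 + O)) (z(O) = (O + (-5 + O)*O)*(2*O) = (O + O*(-5 + O))*(2*O) = 2*O*(O + O*(-5 + O)))
x(r) = (-43/32 + r)² (x(r) = (2*(-¾)²*(-4 - ¾) + (r + 4))² = (2*(9/16)*(-19/4) + (4 + r))² = (-171/32 + (4 + r))² = (-43/32 + r)²)
x(19)*s(-4) = ((-43 + 32*19)²/1024)*(-9) = ((-43 + 608)²/1024)*(-9) = ((1/1024)*565²)*(-9) = ((1/1024)*319225)*(-9) = (319225/1024)*(-9) = -2873025/1024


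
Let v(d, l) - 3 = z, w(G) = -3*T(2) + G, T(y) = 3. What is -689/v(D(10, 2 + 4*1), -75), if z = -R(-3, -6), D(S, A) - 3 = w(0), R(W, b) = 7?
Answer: 689/4 ≈ 172.25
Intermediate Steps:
w(G) = -9 + G (w(G) = -3*3 + G = -9 + G)
D(S, A) = -6 (D(S, A) = 3 + (-9 + 0) = 3 - 9 = -6)
z = -7 (z = -1*7 = -7)
v(d, l) = -4 (v(d, l) = 3 - 7 = -4)
-689/v(D(10, 2 + 4*1), -75) = -689/(-4) = -689*(-¼) = 689/4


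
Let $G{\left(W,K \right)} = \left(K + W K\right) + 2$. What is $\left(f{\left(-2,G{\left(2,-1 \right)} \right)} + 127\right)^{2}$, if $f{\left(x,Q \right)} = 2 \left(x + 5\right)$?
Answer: $17689$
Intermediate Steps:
$G{\left(W,K \right)} = 2 + K + K W$ ($G{\left(W,K \right)} = \left(K + K W\right) + 2 = 2 + K + K W$)
$f{\left(x,Q \right)} = 10 + 2 x$ ($f{\left(x,Q \right)} = 2 \left(5 + x\right) = 10 + 2 x$)
$\left(f{\left(-2,G{\left(2,-1 \right)} \right)} + 127\right)^{2} = \left(\left(10 + 2 \left(-2\right)\right) + 127\right)^{2} = \left(\left(10 - 4\right) + 127\right)^{2} = \left(6 + 127\right)^{2} = 133^{2} = 17689$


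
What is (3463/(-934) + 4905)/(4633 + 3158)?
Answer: 4577807/7276794 ≈ 0.62910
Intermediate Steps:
(3463/(-934) + 4905)/(4633 + 3158) = (3463*(-1/934) + 4905)/7791 = (-3463/934 + 4905)*(1/7791) = (4577807/934)*(1/7791) = 4577807/7276794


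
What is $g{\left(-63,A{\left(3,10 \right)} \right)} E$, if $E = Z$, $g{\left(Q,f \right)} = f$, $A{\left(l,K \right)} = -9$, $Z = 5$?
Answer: $-45$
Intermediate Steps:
$E = 5$
$g{\left(-63,A{\left(3,10 \right)} \right)} E = \left(-9\right) 5 = -45$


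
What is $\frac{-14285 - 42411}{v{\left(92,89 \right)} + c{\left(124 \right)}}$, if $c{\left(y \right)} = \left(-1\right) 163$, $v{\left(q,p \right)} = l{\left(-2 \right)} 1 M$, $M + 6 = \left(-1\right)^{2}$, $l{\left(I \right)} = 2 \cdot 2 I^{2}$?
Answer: $\frac{56696}{243} \approx 233.32$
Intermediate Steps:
$l{\left(I \right)} = 4 I^{2}$
$M = -5$ ($M = -6 + \left(-1\right)^{2} = -6 + 1 = -5$)
$v{\left(q,p \right)} = -80$ ($v{\left(q,p \right)} = 4 \left(-2\right)^{2} \cdot 1 \left(-5\right) = 4 \cdot 4 \cdot 1 \left(-5\right) = 16 \cdot 1 \left(-5\right) = 16 \left(-5\right) = -80$)
$c{\left(y \right)} = -163$
$\frac{-14285 - 42411}{v{\left(92,89 \right)} + c{\left(124 \right)}} = \frac{-14285 - 42411}{-80 - 163} = - \frac{56696}{-243} = \left(-56696\right) \left(- \frac{1}{243}\right) = \frac{56696}{243}$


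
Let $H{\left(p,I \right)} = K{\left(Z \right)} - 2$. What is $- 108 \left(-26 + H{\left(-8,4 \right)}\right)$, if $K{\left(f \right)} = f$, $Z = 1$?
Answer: $2916$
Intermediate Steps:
$H{\left(p,I \right)} = -1$ ($H{\left(p,I \right)} = 1 - 2 = -1$)
$- 108 \left(-26 + H{\left(-8,4 \right)}\right) = - 108 \left(-26 - 1\right) = \left(-108\right) \left(-27\right) = 2916$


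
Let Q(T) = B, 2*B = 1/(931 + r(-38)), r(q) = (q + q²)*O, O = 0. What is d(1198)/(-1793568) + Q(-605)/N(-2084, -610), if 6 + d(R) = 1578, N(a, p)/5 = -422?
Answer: -18386603/20972041160 ≈ -0.00087672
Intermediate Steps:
r(q) = 0 (r(q) = (q + q²)*0 = 0)
N(a, p) = -2110 (N(a, p) = 5*(-422) = -2110)
d(R) = 1572 (d(R) = -6 + 1578 = 1572)
B = 1/1862 (B = 1/(2*(931 + 0)) = (½)/931 = (½)*(1/931) = 1/1862 ≈ 0.00053706)
Q(T) = 1/1862
d(1198)/(-1793568) + Q(-605)/N(-2084, -610) = 1572/(-1793568) + (1/1862)/(-2110) = 1572*(-1/1793568) + (1/1862)*(-1/2110) = -131/149464 - 1/3928820 = -18386603/20972041160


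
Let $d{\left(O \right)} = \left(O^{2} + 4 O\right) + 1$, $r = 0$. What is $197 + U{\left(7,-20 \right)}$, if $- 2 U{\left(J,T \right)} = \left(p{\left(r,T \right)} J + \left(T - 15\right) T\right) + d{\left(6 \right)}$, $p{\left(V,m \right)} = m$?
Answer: $- \frac{227}{2} \approx -113.5$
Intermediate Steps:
$d{\left(O \right)} = 1 + O^{2} + 4 O$
$U{\left(J,T \right)} = - \frac{61}{2} - \frac{J T}{2} - \frac{T \left(-15 + T\right)}{2}$ ($U{\left(J,T \right)} = - \frac{\left(T J + \left(T - 15\right) T\right) + \left(1 + 6^{2} + 4 \cdot 6\right)}{2} = - \frac{\left(J T + \left(-15 + T\right) T\right) + \left(1 + 36 + 24\right)}{2} = - \frac{\left(J T + T \left(-15 + T\right)\right) + 61}{2} = - \frac{61 + J T + T \left(-15 + T\right)}{2} = - \frac{61}{2} - \frac{J T}{2} - \frac{T \left(-15 + T\right)}{2}$)
$197 + U{\left(7,-20 \right)} = 197 - \left(\frac{361}{2} - 70 + 200\right) = 197 - \frac{621}{2} = - \frac{227}{2}$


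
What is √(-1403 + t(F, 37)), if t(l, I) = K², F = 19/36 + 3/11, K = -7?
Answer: I*√1354 ≈ 36.797*I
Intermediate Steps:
F = 317/396 (F = 19*(1/36) + 3*(1/11) = 19/36 + 3/11 = 317/396 ≈ 0.80050)
t(l, I) = 49 (t(l, I) = (-7)² = 49)
√(-1403 + t(F, 37)) = √(-1403 + 49) = √(-1354) = I*√1354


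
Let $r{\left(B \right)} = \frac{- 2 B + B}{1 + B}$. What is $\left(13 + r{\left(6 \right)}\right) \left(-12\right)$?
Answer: $- \frac{1020}{7} \approx -145.71$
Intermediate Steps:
$r{\left(B \right)} = - \frac{B}{1 + B}$ ($r{\left(B \right)} = \frac{\left(-1\right) B}{1 + B} = - \frac{B}{1 + B}$)
$\left(13 + r{\left(6 \right)}\right) \left(-12\right) = \left(13 - \frac{6}{1 + 6}\right) \left(-12\right) = \left(13 - \frac{6}{7}\right) \left(-12\right) = \frac{85}{7} \left(-12\right) = - \frac{1020}{7}$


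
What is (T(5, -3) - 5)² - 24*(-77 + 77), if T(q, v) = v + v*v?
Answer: 1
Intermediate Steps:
T(q, v) = v + v²
(T(5, -3) - 5)² - 24*(-77 + 77) = (-3*(1 - 3) - 5)² - 24*(-77 + 77) = (-3*(-2) - 5)² - 24*0 = (6 - 5)² + 0 = 1² + 0 = 1 + 0 = 1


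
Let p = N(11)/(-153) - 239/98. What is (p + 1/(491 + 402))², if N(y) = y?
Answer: 1129093799164081/179282512888164 ≈ 6.2978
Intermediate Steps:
p = -37645/14994 (p = 11/(-153) - 239/98 = 11*(-1/153) - 239*1/98 = -11/153 - 239/98 = -37645/14994 ≈ -2.5107)
(p + 1/(491 + 402))² = (-37645/14994 + 1/(491 + 402))² = (-37645/14994 + 1/893)² = (-33601991/13389642)² = 1129093799164081/179282512888164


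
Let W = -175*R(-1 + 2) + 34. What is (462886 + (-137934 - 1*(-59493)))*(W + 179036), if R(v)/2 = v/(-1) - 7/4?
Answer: 138425188925/2 ≈ 6.9213e+10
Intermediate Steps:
R(v) = -7/2 - 2*v (R(v) = 2*(v/(-1) - 7/4) = 2*(v*(-1) - 7*1/4) = 2*(-v - 7/4) = 2*(-7/4 - v) = -7/2 - 2*v)
W = 1993/2 (W = -175*(-7/2 - 2*(-1 + 2)) + 34 = -175*(-7/2 - 2*1) + 34 = -175*(-7/2 - 2) + 34 = -175*(-11/2) + 34 = 1925/2 + 34 = 1993/2 ≈ 996.50)
(462886 + (-137934 - 1*(-59493)))*(W + 179036) = (462886 + (-137934 - 1*(-59493)))*(1993/2 + 179036) = (462886 + (-137934 + 59493))*(360065/2) = (462886 - 78441)*(360065/2) = 384445*(360065/2) = 138425188925/2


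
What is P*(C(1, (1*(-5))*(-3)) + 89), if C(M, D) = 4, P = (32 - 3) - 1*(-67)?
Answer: 8928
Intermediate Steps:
P = 96 (P = 29 + 67 = 96)
P*(C(1, (1*(-5))*(-3)) + 89) = 96*(4 + 89) = 96*93 = 8928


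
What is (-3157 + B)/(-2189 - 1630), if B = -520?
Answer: 3677/3819 ≈ 0.96282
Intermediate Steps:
(-3157 + B)/(-2189 - 1630) = (-3157 - 520)/(-2189 - 1630) = -3677/(-3819) = -3677*(-1/3819) = 3677/3819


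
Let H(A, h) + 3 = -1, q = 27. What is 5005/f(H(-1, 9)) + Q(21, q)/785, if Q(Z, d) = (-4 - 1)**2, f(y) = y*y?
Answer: 785865/2512 ≈ 312.84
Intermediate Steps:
H(A, h) = -4 (H(A, h) = -3 - 1 = -4)
f(y) = y**2
Q(Z, d) = 25 (Q(Z, d) = (-5)**2 = 25)
5005/f(H(-1, 9)) + Q(21, q)/785 = 5005/((-4)**2) + 25/785 = 5005/16 + 25*(1/785) = 5005*(1/16) + 5/157 = 5005/16 + 5/157 = 785865/2512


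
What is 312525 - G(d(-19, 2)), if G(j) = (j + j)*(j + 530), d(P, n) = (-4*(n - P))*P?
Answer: -6473667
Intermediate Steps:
d(P, n) = P*(-4*n + 4*P) (d(P, n) = (-4*n + 4*P)*P = P*(-4*n + 4*P))
G(j) = 2*j*(530 + j) (G(j) = (2*j)*(530 + j) = 2*j*(530 + j))
312525 - G(d(-19, 2)) = 312525 - 2*4*(-19)*(-19 - 1*2)*(530 + 4*(-19)*(-19 - 1*2)) = 312525 - 2*4*(-19)*(-19 - 2)*(530 + 4*(-19)*(-19 - 2)) = 312525 - 2*4*(-19)*(-21)*(530 + 4*(-19)*(-21)) = 312525 - 2*1596*(530 + 1596) = 312525 - 2*1596*2126 = 312525 - 1*6786192 = 312525 - 6786192 = -6473667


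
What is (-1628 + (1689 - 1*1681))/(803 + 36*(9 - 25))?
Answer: -1620/227 ≈ -7.1366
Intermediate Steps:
(-1628 + (1689 - 1*1681))/(803 + 36*(9 - 25)) = (-1628 + (1689 - 1681))/(803 + 36*(-16)) = (-1628 + 8)/(803 - 576) = -1620/227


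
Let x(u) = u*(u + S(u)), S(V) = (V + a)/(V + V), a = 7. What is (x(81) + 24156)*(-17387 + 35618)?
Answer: 560803791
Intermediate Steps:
S(V) = (7 + V)/(2*V) (S(V) = (V + 7)/(V + V) = (7 + V)/((2*V)) = (7 + V)*(1/(2*V)) = (7 + V)/(2*V))
x(u) = u*(u + (7 + u)/(2*u))
(x(81) + 24156)*(-17387 + 35618) = ((7/2 + 81**2 + (1/2)*81) + 24156)*(-17387 + 35618) = ((7/2 + 6561 + 81/2) + 24156)*18231 = (6605 + 24156)*18231 = 30761*18231 = 560803791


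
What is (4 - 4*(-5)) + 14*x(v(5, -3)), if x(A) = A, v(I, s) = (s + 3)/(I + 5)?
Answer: 24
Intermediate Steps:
v(I, s) = (3 + s)/(5 + I)
(4 - 4*(-5)) + 14*x(v(5, -3)) = (4 - 4*(-5)) + 14*((3 - 3)/(5 + 5)) = (4 + 20) + 14*(0/10) = 24 + 14*((⅒)*0) = 24 + 14*0 = 24 + 0 = 24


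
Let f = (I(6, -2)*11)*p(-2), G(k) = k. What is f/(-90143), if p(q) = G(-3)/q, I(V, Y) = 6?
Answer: -99/90143 ≈ -0.0010983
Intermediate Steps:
p(q) = -3/q
f = 99 (f = (6*11)*(-3/(-2)) = 66*(-3*(-1/2)) = 66*(3/2) = 99)
f/(-90143) = 99/(-90143) = 99*(-1/90143) = -99/90143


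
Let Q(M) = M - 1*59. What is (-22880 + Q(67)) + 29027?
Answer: 6155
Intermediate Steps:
Q(M) = -59 + M (Q(M) = M - 59 = -59 + M)
(-22880 + Q(67)) + 29027 = (-22880 + (-59 + 67)) + 29027 = (-22880 + 8) + 29027 = -22872 + 29027 = 6155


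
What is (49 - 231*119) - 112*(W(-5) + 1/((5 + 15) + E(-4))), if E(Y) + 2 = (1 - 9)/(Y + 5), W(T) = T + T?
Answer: -131656/5 ≈ -26331.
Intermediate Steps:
W(T) = 2*T
E(Y) = -2 - 8/(5 + Y) (E(Y) = -2 + (1 - 9)/(Y + 5) = -2 - 8/(5 + Y))
(49 - 231*119) - 112*(W(-5) + 1/((5 + 15) + E(-4))) = (49 - 231*119) - 112*(2*(-5) + 1/((5 + 15) + 2*(-9 - 1*(-4))/(5 - 4))) = (49 - 27489) - 112*(-10 + 1/(20 + 2*(-9 + 4)/1)) = -27440 - 112*(-10 + 1/(20 + 2*1*(-5))) = -27440 - 112*(-10 + 1/(20 - 10)) = -27440 - 112*(-10 + 1/10) = -27440 - 112*(-99)/10 = -27440 - 1*(-5544/5) = -27440 + 5544/5 = -131656/5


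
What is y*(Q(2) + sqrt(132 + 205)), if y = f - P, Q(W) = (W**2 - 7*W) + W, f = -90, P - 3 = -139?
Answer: -368 + 46*sqrt(337) ≈ 476.45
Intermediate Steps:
P = -136 (P = 3 - 139 = -136)
Q(W) = W**2 - 6*W
y = 46 (y = -90 - 1*(-136) = -90 + 136 = 46)
y*(Q(2) + sqrt(132 + 205)) = 46*(2*(-6 + 2) + sqrt(132 + 205)) = 46*(2*(-4) + sqrt(337)) = 46*(-8 + sqrt(337)) = -368 + 46*sqrt(337)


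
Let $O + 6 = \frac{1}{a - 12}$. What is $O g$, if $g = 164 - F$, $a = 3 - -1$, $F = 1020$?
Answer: $5243$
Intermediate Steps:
$a = 4$ ($a = 3 + 1 = 4$)
$g = -856$ ($g = 164 - 1020 = -856$)
$O = - \frac{49}{8}$ ($O = -6 + \frac{1}{4 - 12} = -6 + \frac{1}{-8} = -6 - \frac{1}{8} = - \frac{49}{8} \approx -6.125$)
$O g = \left(- \frac{49}{8}\right) \left(-856\right) = 5243$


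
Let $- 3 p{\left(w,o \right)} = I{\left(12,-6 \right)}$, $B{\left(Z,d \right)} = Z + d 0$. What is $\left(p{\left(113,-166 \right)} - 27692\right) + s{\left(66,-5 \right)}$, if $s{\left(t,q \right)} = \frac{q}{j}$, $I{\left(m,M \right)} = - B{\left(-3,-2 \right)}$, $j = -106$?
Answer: $- \frac{2935453}{106} \approx -27693.0$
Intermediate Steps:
$B{\left(Z,d \right)} = Z$ ($B{\left(Z,d \right)} = Z + 0 = Z$)
$I{\left(m,M \right)} = 3$ ($I{\left(m,M \right)} = \left(-1\right) \left(-3\right) = 3$)
$s{\left(t,q \right)} = - \frac{q}{106}$ ($s{\left(t,q \right)} = \frac{q}{-106} = q \left(- \frac{1}{106}\right) = - \frac{q}{106}$)
$p{\left(w,o \right)} = -1$ ($p{\left(w,o \right)} = \left(- \frac{1}{3}\right) 3 = -1$)
$\left(p{\left(113,-166 \right)} - 27692\right) + s{\left(66,-5 \right)} = \left(-1 - 27692\right) - - \frac{5}{106} = -27693 + \frac{5}{106} = - \frac{2935453}{106}$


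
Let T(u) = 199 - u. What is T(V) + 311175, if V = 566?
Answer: 310808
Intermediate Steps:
T(V) + 311175 = (199 - 1*566) + 311175 = (199 - 566) + 311175 = -367 + 311175 = 310808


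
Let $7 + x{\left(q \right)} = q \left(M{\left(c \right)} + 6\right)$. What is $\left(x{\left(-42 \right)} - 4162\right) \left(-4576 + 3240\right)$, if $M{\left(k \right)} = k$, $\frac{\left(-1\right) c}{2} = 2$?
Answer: $5682008$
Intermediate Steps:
$c = -4$ ($c = \left(-2\right) 2 = -4$)
$x{\left(q \right)} = -7 + 2 q$ ($x{\left(q \right)} = -7 + q \left(-4 + 6\right) = -7 + q 2 = -7 + 2 q$)
$\left(x{\left(-42 \right)} - 4162\right) \left(-4576 + 3240\right) = \left(\left(-7 + 2 \left(-42\right)\right) - 4162\right) \left(-4576 + 3240\right) = \left(\left(-7 - 84\right) - 4162\right) \left(-1336\right) = \left(-91 - 4162\right) \left(-1336\right) = \left(-4253\right) \left(-1336\right) = 5682008$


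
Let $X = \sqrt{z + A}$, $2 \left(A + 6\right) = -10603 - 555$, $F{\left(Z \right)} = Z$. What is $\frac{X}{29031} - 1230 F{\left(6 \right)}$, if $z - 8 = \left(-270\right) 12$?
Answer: $-7380 + \frac{i \sqrt{8817}}{29031} \approx -7380.0 + 0.0032344 i$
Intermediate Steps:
$z = -3232$ ($z = 8 - 3240 = -3232$)
$A = -5585$ ($A = -6 + \frac{-10603 - 555}{2} = -6 + \frac{1}{2} \left(-11158\right) = -6 - 5579 = -5585$)
$X = i \sqrt{8817}$ ($X = \sqrt{-3232 - 5585} = \sqrt{-8817} = i \sqrt{8817} \approx 93.899 i$)
$\frac{X}{29031} - 1230 F{\left(6 \right)} = \frac{i \sqrt{8817}}{29031} - 7380 = -7380 + \frac{i \sqrt{8817}}{29031}$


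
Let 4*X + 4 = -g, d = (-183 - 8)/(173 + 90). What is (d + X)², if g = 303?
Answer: 6643065025/1106704 ≈ 6002.6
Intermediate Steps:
d = -191/263 ≈ -0.72624
X = -307/4 (X = -1 + (-1*303)/4 = -1 + (¼)*(-303) = -1 - 303/4 = -307/4 ≈ -76.750)
(d + X)² = (-191/263 - 307/4)² = (-81505/1052)² = 6643065025/1106704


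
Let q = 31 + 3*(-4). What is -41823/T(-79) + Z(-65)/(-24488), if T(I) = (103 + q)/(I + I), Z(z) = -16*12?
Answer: 10113597501/186721 ≈ 54164.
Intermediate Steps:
Z(z) = -192
q = 19 (q = 31 - 12 = 19)
T(I) = 61/I (T(I) = (103 + 19)/(I + I) = 122/((2*I)) = 122*(1/(2*I)) = 61/I)
-41823/T(-79) + Z(-65)/(-24488) = -41823/(61/(-79)) - 192/(-24488) = -41823/(61*(-1/79)) - 192*(-1/24488) = -41823/(-61/79) + 24/3061 = -41823*(-79/61) + 24/3061 = 3304017/61 + 24/3061 = 10113597501/186721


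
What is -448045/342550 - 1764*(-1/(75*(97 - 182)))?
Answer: -208781/131750 ≈ -1.5847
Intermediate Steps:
-448045/342550 - 1764*(-1/(75*(97 - 182))) = -448045*1/342550 - 1764/((-85*(-75))) = -6893/5270 - 1764/6375 = -6893/5270 - 1764*1/6375 = -6893/5270 - 588/2125 = -208781/131750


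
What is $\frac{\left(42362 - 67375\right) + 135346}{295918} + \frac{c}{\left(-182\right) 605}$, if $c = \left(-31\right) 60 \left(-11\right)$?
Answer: $\frac{1130665}{6045182} \approx 0.18704$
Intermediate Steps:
$c = 20460$ ($c = \left(-1860\right) \left(-11\right) = 20460$)
$\frac{\left(42362 - 67375\right) + 135346}{295918} + \frac{c}{\left(-182\right) 605} = \frac{\left(42362 - 67375\right) + 135346}{295918} + \frac{20460}{\left(-182\right) 605} = \left(-25013 + 135346\right) \frac{1}{295918} + \frac{20460}{-110110} = 110333 \cdot \frac{1}{295918} + 20460 \left(- \frac{1}{110110}\right) = \frac{110333}{295918} - \frac{186}{1001} = \frac{1130665}{6045182}$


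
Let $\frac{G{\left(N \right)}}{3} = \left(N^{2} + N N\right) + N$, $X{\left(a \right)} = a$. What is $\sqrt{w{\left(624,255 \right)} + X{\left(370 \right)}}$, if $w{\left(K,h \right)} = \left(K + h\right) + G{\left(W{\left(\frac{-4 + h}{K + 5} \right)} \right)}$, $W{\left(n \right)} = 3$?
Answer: $4 \sqrt{82} \approx 36.222$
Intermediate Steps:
$G{\left(N \right)} = 3 N + 6 N^{2}$ ($G{\left(N \right)} = 3 \left(\left(N^{2} + N N\right) + N\right) = 3 \left(\left(N^{2} + N^{2}\right) + N\right) = 3 \left(2 N^{2} + N\right) = 3 \left(N + 2 N^{2}\right) = 3 N + 6 N^{2}$)
$w{\left(K,h \right)} = 63 + K + h$ ($w{\left(K,h \right)} = \left(K + h\right) + 3 \cdot 3 \left(1 + 2 \cdot 3\right) = \left(K + h\right) + 3 \cdot 3 \left(1 + 6\right) = \left(K + h\right) + 3 \cdot 3 \cdot 7 = \left(K + h\right) + 63 = 63 + K + h$)
$\sqrt{w{\left(624,255 \right)} + X{\left(370 \right)}} = \sqrt{\left(63 + 624 + 255\right) + 370} = \sqrt{942 + 370} = \sqrt{1312} = 4 \sqrt{82}$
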